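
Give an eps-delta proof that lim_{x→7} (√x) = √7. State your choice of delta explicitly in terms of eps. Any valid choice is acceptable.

Let eps > 0 be given. We want delta > 0 such that 0 < |x − 7| < delta implies |√x − √7| < eps.
Rationalise: √x − √7 = (x − 7)/(√x + √7), so |√x − √7| = |x − 7|/(√x + √7).
Restrict delta ≤ 7 so that |x − 7| < 7 forces x > 0, and then √x + √7 > √7.
Hence |√x − √7| < |x − 7|/√7, which is < eps once |x − 7| < √7·eps.
Take delta = min(7, √7·eps). If 0 < |x − 7| < delta then x > 0 and |√x − √7| < |x − 7|/√7 < eps.

delta = min(7, √7·eps)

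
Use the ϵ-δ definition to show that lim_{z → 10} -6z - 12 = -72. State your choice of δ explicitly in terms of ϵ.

δ = ϵ/6

Let ϵ > 0 be given. We need δ > 0 so that 0 < |z − 10| < δ implies |(-6z - 12) + 72| < ϵ.
|(-6z - 12) + 72| = |-6z + 60| = 6|z − 10|.
So 6|z − 10| < ϵ exactly when |z − 10| < ϵ/6.
Take δ = ϵ/6. If 0 < |z − 10| < δ then |(-6z - 12) + 72| = 6|z − 10| < 6·(ϵ/6) = ϵ.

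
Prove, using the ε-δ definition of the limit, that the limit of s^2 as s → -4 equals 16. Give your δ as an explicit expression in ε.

Suppose ε > 0. We seek δ > 0 with 0 < |s + 4| < δ ⇒ |s^2 − 16| < ε.
Factor: s^2 − 16 = (s + 4)(s - 4), so |s^2 − 16| = |s + 4|·|s - 4|.
Restrict δ ≤ 1. Then |s + 4| < 1 gives |s| < 5, so by the triangle inequality |s - 4| ≤ 5 + 4 = 9.
Hence |s^2 − 16| ≤ 9|s + 4|, which is < ε once |s + 4| < ε/9.
Take δ = min(1, ε/9). If 0 < |s + 4| < δ then both bounds hold and |s^2 − 16| ≤ 9|s + 4| < 9·(ε/9) = ε.

δ = min(1, ε/9)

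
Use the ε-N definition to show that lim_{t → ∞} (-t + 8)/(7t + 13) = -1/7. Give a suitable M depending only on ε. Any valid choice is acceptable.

M = (69/49)/ε

Suppose ε > 0. We seek M > 0 such that t > M implies |(-t + 8)/(7t + 13) + 1/7| < ε.
(-t + 8)/(7t + 13) + 1/7 = (7(-t + 8) − (-1)(7t + 13)) / (7(7t + 13)) = 69/(7(7t + 13)).
For t > 0 we have 7t + 13 > 7t, so |(-t + 8)/(7t + 13) + 1/7| = 69/(7(7t + 13)) < 69/(7·7t) = (69/49)/t.
Thus |(-t + 8)/(7t + 13) + 1/7| < ε whenever t > (69/49)/ε.
Take M = (69/49)/ε. If t > M then |(-t + 8)/(7t + 13) + 1/7| < (69/49)/t < ε.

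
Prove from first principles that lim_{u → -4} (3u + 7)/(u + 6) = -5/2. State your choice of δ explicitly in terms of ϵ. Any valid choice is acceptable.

Let ϵ > 0. We want δ > 0 with 0 < |u + 4| < δ ⇒ |(3u + 7)/(u + 6) + 5/2| < ϵ.
Combining over a common denominator, (3u + 7)/(u + 6) + 5/2 = [(3u + 7)·2 − (-5)·(u + 6)] / [2·(u + 6)] = 11(u + 4) / (2(u + 6)).
So |(3u + 7)/(u + 6) + 5/2| = 11|u + 4| / (2·|u + 6|).
Restrict δ ≤ 1. Then |u + 4| < 1 gives |u + 6| = |(u + 4) + 2| ≥ 2 − 1 = 1.
Hence |(3u + 7)/(u + 6) + 5/2| < 11|u + 4|/(2·1) = (11/2)|u + 4|, which is < ϵ once |u + 4| < (2/11)ϵ.
Take δ = min(1, (2/11)ϵ). Then 0 < |u + 4| < δ forces both bounds, so |(3u + 7)/(u + 6) + 5/2| < ϵ.

δ = min(1, (2/11)ϵ)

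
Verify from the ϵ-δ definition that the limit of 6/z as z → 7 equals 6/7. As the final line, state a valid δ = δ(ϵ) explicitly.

δ = min(7/2, (49/12)ϵ)

Fix ϵ > 0. We seek δ > 0 such that 0 < |z − 7| < δ implies |6/z − (6/7)| < ϵ.
|6/z − (6/7)| = 6·|7 − z|/(7·|z|) = 6|z − 7|/(7|z|).
Require δ ≤ 7/2 so that |z| > 7 − 7/2 = 7/2, hence 7|z| > 49/2.
Then |6/z − (6/7)| < 6|z − 7|/(49/2), which is < ϵ when |z − 7| < (49/12)ϵ.
Take δ = min(7/2, (49/12)ϵ). Then 0 < |z − 7| < δ gives both |z − 7| < 7/2 and |z − 7| < (49/12)ϵ, so |6/z − (6/7)| < ϵ.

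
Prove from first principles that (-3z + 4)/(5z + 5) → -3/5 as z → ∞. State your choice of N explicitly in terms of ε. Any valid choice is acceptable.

Let ε > 0. We seek N > 0 such that z > N implies |(-3z + 4)/(5z + 5) + 3/5| < ε.
(-3z + 4)/(5z + 5) + 3/5 = (5(-3z + 4) − (-3)(5z + 5)) / (5(5z + 5)) = 35/(5(5z + 5)).
For z > 0 we have 5z + 5 > 5z, so |(-3z + 4)/(5z + 5) + 3/5| = 35/(5(5z + 5)) < 35/(5·5z) = (7/5)/z.
Thus |(-3z + 4)/(5z + 5) + 3/5| < ε whenever z > (7/5)/ε.
Take N = (7/5)/ε. If z > N then |(-3z + 4)/(5z + 5) + 3/5| < (7/5)/z < ε.

N = (7/5)/ε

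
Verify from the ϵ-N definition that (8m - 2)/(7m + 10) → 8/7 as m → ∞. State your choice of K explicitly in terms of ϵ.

Let ϵ > 0 be given. For m ≥ 1, |(8m - 2)/(7m + 10) − (8/7)| = |-94|/(7(7m + 10)) = 94/(7(7m + 10)).
Since 7m + 10 ≥ 7m for m ≥ 1, this is ≤ 94/(7·7m) = (94/49)/m.
So |(8m - 2)/(7m + 10) − (8/7)| < ϵ whenever m > (94/49)/ϵ.
Take K = (94/49)/ϵ. If m > K then |(8m - 2)/(7m + 10) − (8/7)| ≤ (94/49)/m < ϵ.

K = (94/49)/ϵ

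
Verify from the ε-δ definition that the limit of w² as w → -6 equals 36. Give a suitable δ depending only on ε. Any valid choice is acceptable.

δ = min(1, ε/13)

Let ε > 0 be given. We seek δ > 0 with 0 < |w + 6| < δ ⇒ |w² − 36| < ε.
Factor: w² − 36 = (w + 6)(w - 6), so |w² − 36| = |w + 6|·|w - 6|.
Restrict δ ≤ 1. Then |w + 6| < 1 gives |w| < 7, so by the triangle inequality |w - 6| ≤ 7 + 6 = 13.
Hence |w² − 36| ≤ 13|w + 6|, which is < ε once |w + 6| < ε/13.
Take δ = min(1, ε/13). If 0 < |w + 6| < δ then both bounds hold and |w² − 36| ≤ 13|w + 6| < 13·(ε/13) = ε.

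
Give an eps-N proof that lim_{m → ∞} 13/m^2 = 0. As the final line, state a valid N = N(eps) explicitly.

Suppose eps > 0. For m ≥ 1, |13/m^2 − 0| = 13/m^2.
13/m^2 < eps ⇔ m^2 > 13/eps ⇔ m > (13/eps)^{1/2}.
Take N = (13/eps)^{1/2}. Then m > N implies 13/m^2 < eps.

N = (13/eps)^{1/2}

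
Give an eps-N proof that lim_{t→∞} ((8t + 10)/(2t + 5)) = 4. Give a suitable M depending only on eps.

Let eps > 0 be given. We seek M > 0 such that t > M implies |(8t + 10)/(2t + 5) − 4| < eps.
(8t + 10)/(2t + 5) − 4 = (2(8t + 10) − 8(2t + 5)) / (2(2t + 5)) = -20/(2(2t + 5)).
For t > 0 we have 2t + 5 > 2t, so |(8t + 10)/(2t + 5) − 4| = 20/(2(2t + 5)) < 20/(2·2t) = 5/t.
Thus |(8t + 10)/(2t + 5) − 4| < eps whenever t > 5/eps.
Take M = 5/eps. If t > M then |(8t + 10)/(2t + 5) − 4| < 5/t < eps.

M = 5/eps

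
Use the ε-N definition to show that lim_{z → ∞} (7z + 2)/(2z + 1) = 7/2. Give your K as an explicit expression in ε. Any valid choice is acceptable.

K = (3/4)/ε

Fix ε > 0. We seek K > 0 such that z > K implies |(7z + 2)/(2z + 1) − (7/2)| < ε.
(7z + 2)/(2z + 1) − (7/2) = (2(7z + 2) − 7(2z + 1)) / (2(2z + 1)) = -3/(2(2z + 1)).
For z > 0 we have 2z + 1 > 2z, so |(7z + 2)/(2z + 1) − (7/2)| = 3/(2(2z + 1)) < 3/(2·2z) = (3/4)/z.
Thus |(7z + 2)/(2z + 1) − (7/2)| < ε whenever z > (3/4)/ε.
Take K = (3/4)/ε. If z > K then |(7z + 2)/(2z + 1) − (7/2)| < (3/4)/z < ε.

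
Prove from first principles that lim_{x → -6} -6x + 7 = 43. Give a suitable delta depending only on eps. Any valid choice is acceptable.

Suppose eps > 0. We need delta > 0 so that 0 < |x + 6| < delta implies |(-6x + 7) − 43| < eps.
|(-6x + 7) − 43| = |-6x - 36| = 6|x + 6|.
So 6|x + 6| < eps exactly when |x + 6| < eps/6.
Choosing delta = eps/6 gives |(-6x + 7) − 43| = 6|x + 6| < eps whenever |x + 6| < delta.

delta = eps/6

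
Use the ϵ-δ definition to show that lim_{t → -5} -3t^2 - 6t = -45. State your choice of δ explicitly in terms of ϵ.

Let ϵ > 0. We want δ > 0 such that 0 < |t + 5| < δ implies |(-3t^2 - 6t) + 45| < ϵ.
(-3t^2 - 6t) + 45 = -3t^2 - 6t + 45 = (t + 5)(-3t + 9).
So |(-3t^2 - 6t) + 45| = |t + 5|·|-3t + 9|.
Require δ ≤ 1. Then |t + 5| < 1 gives |t| < 6, and by the triangle inequality |-3t + 9| ≤ 3·6 + 9 = 27.
Hence |(-3t^2 - 6t) + 45| ≤ 27|t + 5| < ϵ provided |t + 5| < ϵ/27.
Choosing δ = min(1, ϵ/27) ensures both conditions, hence |(-3t^2 - 6t) + 45| < ϵ.

δ = min(1, ϵ/27)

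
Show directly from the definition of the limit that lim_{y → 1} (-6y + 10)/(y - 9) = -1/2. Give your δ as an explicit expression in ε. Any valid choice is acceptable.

δ = min(4, (8/11)ε)

Let ε > 0 be given. We want δ > 0 with 0 < |y − 1| < δ ⇒ |(-6y + 10)/(y - 9) + 1/2| < ε.
Combining over a common denominator, (-6y + 10)/(y - 9) + 1/2 = [(-6y + 10)·(-8) − 4·(y - 9)] / [(-8)·(y - 9)] = 44(y − 1) / ((-8)(y - 9)).
So |(-6y + 10)/(y - 9) + 1/2| = 44|y − 1| / (8·|y − 9|).
Require δ ≤ 4, so |y − 9| ≥ |-8| − |y − 1| > 8 − 4 = 4.
Hence |(-6y + 10)/(y - 9) + 1/2| < 44|y − 1|/(8·4) = (11/8)|y − 1|, which is < ε once |y − 1| < (8/11)ε.
Take δ = min(4, (8/11)ε). Then 0 < |y − 1| < δ forces both bounds, so |(-6y + 10)/(y - 9) + 1/2| < ε.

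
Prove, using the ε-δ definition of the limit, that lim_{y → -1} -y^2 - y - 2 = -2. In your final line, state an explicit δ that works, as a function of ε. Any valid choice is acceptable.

δ = min(1, ε/2)

Let ε > 0 be given. We want δ > 0 such that 0 < |y + 1| < δ implies |(-y^2 - y - 2) + 2| < ε.
(-y^2 - y - 2) + 2 = -y^2 - y = (y + 1)(-y).
So |(-y^2 - y - 2) + 2| = |y + 1|·|-y|.
Require δ ≤ 1. Then |y + 1| < 1 gives |y| < 2, and by the triangle inequality |-y| ≤ 2 = 2.
Hence |(-y^2 - y - 2) + 2| ≤ 2|y + 1| < ε provided |y + 1| < ε/2.
Choosing δ = min(1, ε/2) ensures both conditions, hence |(-y^2 - y - 2) + 2| < ε.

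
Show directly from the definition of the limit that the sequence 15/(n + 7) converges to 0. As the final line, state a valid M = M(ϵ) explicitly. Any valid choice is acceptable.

M = 15/ϵ

Let ϵ > 0. For n ≥ 1, |15/(n + 7) − 0| = 15/(n + 7) ≤ 15/n.
We need 15/n < ϵ, i.e. n > 15/ϵ.
Take M = 15/ϵ. If n > M then |15/(n + 7)| ≤ 15/n < ϵ.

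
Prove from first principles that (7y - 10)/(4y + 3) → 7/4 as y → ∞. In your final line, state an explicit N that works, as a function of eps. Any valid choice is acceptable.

N = (61/16)/eps

Let eps > 0. We seek N > 0 such that y > N implies |(7y - 10)/(4y + 3) − (7/4)| < eps.
(7y - 10)/(4y + 3) − (7/4) = (4(7y - 10) − 7(4y + 3)) / (4(4y + 3)) = -61/(4(4y + 3)).
For y > 0 we have 4y + 3 > 4y, so |(7y - 10)/(4y + 3) − (7/4)| = 61/(4(4y + 3)) < 61/(4·4y) = (61/16)/y.
Thus |(7y - 10)/(4y + 3) − (7/4)| < eps whenever y > (61/16)/eps.
Take N = (61/16)/eps. If y > N then |(7y - 10)/(4y + 3) − (7/4)| < (61/16)/y < eps.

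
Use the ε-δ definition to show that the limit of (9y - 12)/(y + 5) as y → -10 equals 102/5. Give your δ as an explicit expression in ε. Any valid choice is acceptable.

δ = min(5/2, (25/114)ε)

Suppose ε > 0. We want δ > 0 with 0 < |y + 10| < δ ⇒ |(9y - 12)/(y + 5) − (102/5)| < ε.
Combining over a common denominator, (9y - 12)/(y + 5) − (102/5) = [(9y - 12)·(-5) − (-102)·(y + 5)] / [(-5)·(y + 5)] = 57(y + 10) / ((-5)(y + 5)).
So |(9y - 12)/(y + 5) − (102/5)| = 57|y + 10| / (5·|y + 5|).
Require δ ≤ 5/2, so |y + 5| ≥ |-5| − |y + 10| > 5 − 5/2 = 5/2.
Hence |(9y - 12)/(y + 5) − (102/5)| < 57|y + 10|/(5·(5/2)) = (114/25)|y + 10|, which is < ε once |y + 10| < (25/114)ε.
Take δ = min(5/2, (25/114)ε). Then 0 < |y + 10| < δ forces both bounds, so |(9y - 12)/(y + 5) − (102/5)| < ε.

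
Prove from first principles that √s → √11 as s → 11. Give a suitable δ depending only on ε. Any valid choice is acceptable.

δ = min(11, √11·ε)

Let ε > 0. We want δ > 0 such that 0 < |s − 11| < δ implies |√s − √11| < ε.
Multiplying by the conjugate, |√s − √11| = |s − 11|/(√s + √11).
Restrict δ ≤ 11 so that |s − 11| < 11 forces s > 0, and then √s + √11 > √11.
Hence |√s − √11| < |s − 11|/√11, which is < ε once |s − 11| < √11·ε.
Take δ = min(11, √11·ε). If 0 < |s − 11| < δ then s > 0 and |√s − √11| < |s − 11|/√11 < ε.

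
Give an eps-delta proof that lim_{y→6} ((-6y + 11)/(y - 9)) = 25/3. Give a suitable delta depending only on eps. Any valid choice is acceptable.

delta = min(3/2, (9/86)eps)

Let eps > 0. We want delta > 0 with 0 < |y − 6| < delta ⇒ |(-6y + 11)/(y - 9) − (25/3)| < eps.
Combining over a common denominator, (-6y + 11)/(y - 9) − (25/3) = [(-6y + 11)·(-3) − (-25)·(y - 9)] / [(-3)·(y - 9)] = 43(y − 6) / ((-3)(y - 9)).
So |(-6y + 11)/(y - 9) − (25/3)| = 43|y − 6| / (3·|y − 9|).
Require delta ≤ 3/2, so |y − 9| ≥ |-3| − |y − 6| > 3 − 3/2 = 3/2.
Hence |(-6y + 11)/(y - 9) − (25/3)| < 43|y − 6|/(3·(3/2)) = (86/9)|y − 6|, which is < eps once |y − 6| < (9/86)eps.
Take delta = min(3/2, (9/86)eps). Then 0 < |y − 6| < delta forces both bounds, so |(-6y + 11)/(y - 9) − (25/3)| < eps.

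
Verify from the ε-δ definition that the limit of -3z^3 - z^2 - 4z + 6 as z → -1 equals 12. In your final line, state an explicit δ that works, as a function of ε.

δ = min(1, ε/22)

Fix ε > 0. We want δ > 0 such that 0 < |z + 1| < δ implies |(-3z^3 - z^2 - 4z + 6) − 12| < ε.
(-3z^3 - z^2 - 4z + 6) − 12 = -3z^3 - z^2 - 4z - 6 = (z + 1)(-3z^2 + 2z - 6).
So |(-3z^3 - z^2 - 4z + 6) − 12| = |z + 1|·|-3z^2 + 2z - 6|.
Assume first that |z + 1| < 1, so |z| < 2. Then |-3z^2 + 2z - 6| ≤ 3·2^2 + 2·2 + 6 = 22.
Hence |(-3z^3 - z^2 - 4z + 6) − 12| ≤ 22|z + 1| < ε provided |z + 1| < ε/22.
Take δ = min(1, ε/22). Then 0 < |z + 1| < δ gives both |z + 1| < 1 and |z + 1| < ε/22, so |(-3z^3 - z^2 - 4z + 6) − 12| < ε.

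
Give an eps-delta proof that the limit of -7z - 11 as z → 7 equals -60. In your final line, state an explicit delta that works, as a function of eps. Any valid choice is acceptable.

delta = eps/7

Fix eps > 0. We need delta > 0 so that 0 < |z − 7| < delta implies |(-7z - 11) + 60| < eps.
|(-7z - 11) + 60| = |-7z + 49| = 7|z − 7|.
Thus it suffices that |z − 7| < eps/7.
Choosing delta = eps/7 gives |(-7z - 11) + 60| = 7|z − 7| < eps whenever |z − 7| < delta.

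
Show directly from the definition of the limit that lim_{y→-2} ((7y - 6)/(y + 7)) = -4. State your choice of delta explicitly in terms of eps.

Fix eps > 0. We want delta > 0 with 0 < |y + 2| < delta ⇒ |(7y - 6)/(y + 7) + 4| < eps.
Combining over a common denominator, (7y - 6)/(y + 7) + 4 = [(7y - 6)·5 − (-20)·(y + 7)] / [5·(y + 7)] = 55(y + 2) / (5(y + 7)).
So |(7y - 6)/(y + 7) + 4| = 55|y + 2| / (5·|y + 7|).
Restrict delta ≤ 5/2. Then |y + 2| < 5/2 gives |y + 7| = |(y + 2) + 5| ≥ 5 − 5/2 = 5/2.
Hence |(7y - 6)/(y + 7) + 4| < 55|y + 2|/(5·(5/2)) = (22/5)|y + 2|, which is < eps once |y + 2| < (5/22)eps.
Take delta = min(5/2, (5/22)eps). Then 0 < |y + 2| < delta forces both bounds, so |(7y - 6)/(y + 7) + 4| < eps.

delta = min(5/2, (5/22)eps)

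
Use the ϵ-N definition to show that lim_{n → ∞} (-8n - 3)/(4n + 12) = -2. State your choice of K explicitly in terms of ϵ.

K = (21/4)/ϵ

Suppose ϵ > 0. For n ≥ 1, |(-8n - 3)/(4n + 12) + 2| = |84|/(4(4n + 12)) = 84/(4(4n + 12)).
Since 4n + 12 ≥ 4n for n ≥ 1, this is ≤ 84/(4·4n) = (21/4)/n.
So |(-8n - 3)/(4n + 12) + 2| < ϵ whenever n > (21/4)/ϵ.
Take K = (21/4)/ϵ. If n > K then |(-8n - 3)/(4n + 12) + 2| ≤ (21/4)/n < ϵ.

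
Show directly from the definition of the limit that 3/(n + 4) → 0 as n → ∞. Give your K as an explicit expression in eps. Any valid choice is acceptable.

Suppose eps > 0. For n ≥ 1, |3/(n + 4) − 0| = 3/(n + 4) ≤ 3/n.
We need 3/n < eps, i.e. n > 3/eps.
Take K = 3/eps. If n > K then |3/(n + 4)| ≤ 3/n < eps.

K = 3/eps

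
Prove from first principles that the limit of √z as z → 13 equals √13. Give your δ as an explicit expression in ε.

δ = min(13, √13·ε)

Fix ε > 0. We want δ > 0 such that 0 < |z − 13| < δ implies |√z − √13| < ε.
Multiplying by the conjugate, |√z − √13| = |z − 13|/(√z + √13).
Restrict δ ≤ 13 so that |z − 13| < 13 forces z > 0, and then √z + √13 > √13.
Hence |√z − √13| < |z − 13|/√13, which is < ε once |z − 13| < √13·ε.
Take δ = min(13, √13·ε). If 0 < |z − 13| < δ then z > 0 and |√z − √13| < |z − 13|/√13 < ε.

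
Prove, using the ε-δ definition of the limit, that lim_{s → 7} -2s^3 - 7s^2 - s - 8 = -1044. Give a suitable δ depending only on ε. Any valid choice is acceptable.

Let ε > 0 be given. We want δ > 0 such that 0 < |s − 7| < δ implies |(-2s^3 - 7s^2 - s - 8) + 1044| < ε.
(-2s^3 - 7s^2 - s - 8) + 1044 = -2s^3 - 7s^2 - s + 1036 = (s − 7)(-2s^2 - 21s - 148).
So |(-2s^3 - 7s^2 - s - 8) + 1044| = |s − 7|·|-2s^2 - 21s - 148|.
Require δ ≤ 2. Then |s − 7| < 2 gives |s| < 9, and by the triangle inequality |-2s^2 - 21s - 148| ≤ 2·9^2 + 21·9 + 148 = 499.
Hence |(-2s^3 - 7s^2 - s - 8) + 1044| ≤ 499|s − 7| < ε provided |s − 7| < ε/499.
Choosing δ = min(2, ε/499) ensures both conditions, hence |(-2s^3 - 7s^2 - s - 8) + 1044| < ε.

δ = min(2, ε/499)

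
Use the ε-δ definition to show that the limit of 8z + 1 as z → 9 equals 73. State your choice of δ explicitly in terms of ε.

δ = ε/8

Suppose ε > 0. We need δ > 0 so that 0 < |z − 9| < δ implies |(8z + 1) − 73| < ε.
|(8z + 1) − 73| = |8z - 72| = 8|z − 9|.
Thus it suffices that |z − 9| < ε/8.
Choosing δ = ε/8 gives |(8z + 1) − 73| = 8|z − 9| < ε whenever |z − 9| < δ.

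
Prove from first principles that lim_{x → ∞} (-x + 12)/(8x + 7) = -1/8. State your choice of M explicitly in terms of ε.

Let ε > 0. We seek M > 0 such that x > M implies |(-x + 12)/(8x + 7) + 1/8| < ε.
(-x + 12)/(8x + 7) + 1/8 = (8(-x + 12) − (-1)(8x + 7)) / (8(8x + 7)) = 103/(8(8x + 7)).
For x > 0 we have 8x + 7 > 8x, so |(-x + 12)/(8x + 7) + 1/8| = 103/(8(8x + 7)) < 103/(8·8x) = (103/64)/x.
Thus |(-x + 12)/(8x + 7) + 1/8| < ε whenever x > (103/64)/ε.
Take M = (103/64)/ε. If x > M then |(-x + 12)/(8x + 7) + 1/8| < (103/64)/x < ε.

M = (103/64)/ε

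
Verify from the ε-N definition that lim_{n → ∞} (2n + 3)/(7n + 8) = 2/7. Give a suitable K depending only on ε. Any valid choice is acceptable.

K = (5/49)/ε

Fix ε > 0. For n ≥ 1, |(2n + 3)/(7n + 8) − (2/7)| = |5|/(7(7n + 8)) = 5/(7(7n + 8)).
Since 7n + 8 ≥ 7n for n ≥ 1, this is ≤ 5/(7·7n) = (5/49)/n.
So |(2n + 3)/(7n + 8) − (2/7)| < ε whenever n > (5/49)/ε.
Take K = (5/49)/ε. If n > K then |(2n + 3)/(7n + 8) − (2/7)| ≤ (5/49)/n < ε.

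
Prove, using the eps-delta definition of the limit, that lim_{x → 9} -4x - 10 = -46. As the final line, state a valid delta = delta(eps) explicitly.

Let eps > 0 be given. We need delta > 0 so that 0 < |x − 9| < delta implies |(-4x - 10) + 46| < eps.
|(-4x - 10) + 46| = |-4x + 36| = 4|x − 9|.
So 4|x − 9| < eps exactly when |x − 9| < eps/4.
Take delta = eps/4. If 0 < |x − 9| < delta then |(-4x - 10) + 46| = 4|x − 9| < 4·(eps/4) = eps.

delta = eps/4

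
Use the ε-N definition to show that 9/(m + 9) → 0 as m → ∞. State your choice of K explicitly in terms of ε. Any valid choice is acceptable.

K = 9/ε

Let ε > 0. For m ≥ 1, |9/(m + 9) − 0| = 9/(m + 9) ≤ 9/m.
We need 9/m < ε, i.e. m > 9/ε.
Take K = 9/ε. If m > K then |9/(m + 9)| ≤ 9/m < ε.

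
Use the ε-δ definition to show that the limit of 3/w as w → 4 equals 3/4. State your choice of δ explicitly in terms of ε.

δ = min(2, (8/3)ε)

Let ε > 0 be given. We seek δ > 0 such that 0 < |w − 4| < δ implies |3/w − (3/4)| < ε.
|3/w − (3/4)| = 3·|4 − w|/(4·|w|) = 3|w − 4|/(4|w|).
Restrict δ ≤ 2. Then |w − 4| < 2 gives |w| > 2, so 4|w| > 8.
Then |3/w − (3/4)| < 3|w − 4|/8, which is < ε when |w − 4| < (8/3)ε.
Take δ = min(2, (8/3)ε). Then 0 < |w − 4| < δ gives both |w − 4| < 2 and |w − 4| < (8/3)ε, so |3/w − (3/4)| < ε.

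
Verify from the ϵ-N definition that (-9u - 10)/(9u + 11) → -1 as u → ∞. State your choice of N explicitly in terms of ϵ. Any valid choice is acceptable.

N = (1/9)/ϵ

Let ϵ > 0 be given. We seek N > 0 such that u > N implies |(-9u - 10)/(9u + 11) + 1| < ϵ.
(-9u - 10)/(9u + 11) + 1 = (9(-9u - 10) − (-9)(9u + 11)) / (9(9u + 11)) = 9/(9(9u + 11)).
For u > 0 we have 9u + 11 > 9u, so |(-9u - 10)/(9u + 11) + 1| = 9/(9(9u + 11)) < 9/(9·9u) = (1/9)/u.
Thus |(-9u - 10)/(9u + 11) + 1| < ϵ whenever u > (1/9)/ϵ.
Take N = (1/9)/ϵ. If u > N then |(-9u - 10)/(9u + 11) + 1| < (1/9)/u < ϵ.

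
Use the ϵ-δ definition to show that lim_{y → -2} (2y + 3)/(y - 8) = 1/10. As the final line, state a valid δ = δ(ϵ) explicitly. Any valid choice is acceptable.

δ = min(5, (50/19)ϵ)

Suppose ϵ > 0. We want δ > 0 with 0 < |y + 2| < δ ⇒ |(2y + 3)/(y - 8) − (1/10)| < ϵ.
Combining over a common denominator, (2y + 3)/(y - 8) − (1/10) = [(2y + 3)·(-10) − (-1)·(y - 8)] / [(-10)·(y - 8)] = -19(y + 2) / ((-10)(y - 8)).
So |(2y + 3)/(y - 8) − (1/10)| = 19|y + 2| / (10·|y − 8|).
Restrict δ ≤ 5. Then |y + 2| < 5 gives |y − 8| = |(y + 2) + (-10)| ≥ 10 − 5 = 5.
Hence |(2y + 3)/(y - 8) − (1/10)| < 19|y + 2|/(10·5) = (19/50)|y + 2|, which is < ϵ once |y + 2| < (50/19)ϵ.
Take δ = min(5, (50/19)ϵ). Then 0 < |y + 2| < δ forces both bounds, so |(2y + 3)/(y - 8) − (1/10)| < ϵ.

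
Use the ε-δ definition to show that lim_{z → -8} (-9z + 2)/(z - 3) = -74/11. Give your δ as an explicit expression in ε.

Suppose ε > 0. We want δ > 0 with 0 < |z + 8| < δ ⇒ |(-9z + 2)/(z - 3) + 74/11| < ε.
Combining over a common denominator, (-9z + 2)/(z - 3) + 74/11 = [(-9z + 2)·(-11) − 74·(z - 3)] / [(-11)·(z - 3)] = 25(z + 8) / ((-11)(z - 3)).
So |(-9z + 2)/(z - 3) + 74/11| = 25|z + 8| / (11·|z − 3|).
Restrict δ ≤ 11/2. Then |z + 8| < 11/2 gives |z − 3| = |(z + 8) + (-11)| ≥ 11 − 11/2 = 11/2.
Hence |(-9z + 2)/(z - 3) + 74/11| < 25|z + 8|/(11·(11/2)) = (50/121)|z + 8|, which is < ε once |z + 8| < (121/50)ε.
Take δ = min(11/2, (121/50)ε). Then 0 < |z + 8| < δ forces both bounds, so |(-9z + 2)/(z - 3) + 74/11| < ε.

δ = min(11/2, (121/50)ε)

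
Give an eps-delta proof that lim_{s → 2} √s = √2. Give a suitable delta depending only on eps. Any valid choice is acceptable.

Let eps > 0 be given. We want delta > 0 such that 0 < |s − 2| < delta implies |√s − √2| < eps.
Multiplying by the conjugate, |√s − √2| = |s − 2|/(√s + √2).
Restrict delta ≤ 2 so that |s − 2| < 2 forces s > 0, and then √s + √2 > √2.
Hence |√s − √2| < |s − 2|/√2, which is < eps once |s − 2| < √2·eps.
Take delta = min(2, √2·eps). If 0 < |s − 2| < delta then s > 0 and |√s − √2| < |s − 2|/√2 < eps.

delta = min(2, √2·eps)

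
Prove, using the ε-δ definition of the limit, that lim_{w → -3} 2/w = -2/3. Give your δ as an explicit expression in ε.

Let ε > 0. We seek δ > 0 such that 0 < |w + 3| < δ implies |2/w + 2/3| < ε.
|2/w + 2/3| = 2·|-3 − w|/(3·|w|) = 2|w + 3|/(3|w|).
Restrict δ ≤ 3/2. Then |w + 3| < 3/2 gives |w| > 3/2, so 3|w| > 9/2.
Then |2/w + 2/3| < 2|w + 3|/(9/2), which is < ε when |w + 3| < (9/4)ε.
Take δ = min(3/2, (9/4)ε). Then 0 < |w + 3| < δ gives both |w + 3| < 3/2 and |w + 3| < (9/4)ε, so |2/w + 2/3| < ε.

δ = min(3/2, (9/4)ε)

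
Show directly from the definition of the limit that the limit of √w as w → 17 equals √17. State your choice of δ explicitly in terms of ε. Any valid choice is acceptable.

Suppose ε > 0. We want δ > 0 such that 0 < |w − 17| < δ implies |√w − √17| < ε.
Rationalise: √w − √17 = (w − 17)/(√w + √17), so |√w − √17| = |w − 17|/(√w + √17).
Restrict δ ≤ 17 so that |w − 17| < 17 forces w > 0, and then √w + √17 > √17.
Hence |√w − √17| < |w − 17|/√17, which is < ε once |w − 17| < √17·ε.
Take δ = min(17, √17·ε). If 0 < |w − 17| < δ then w > 0 and |√w − √17| < |w − 17|/√17 < ε.

δ = min(17, √17·ε)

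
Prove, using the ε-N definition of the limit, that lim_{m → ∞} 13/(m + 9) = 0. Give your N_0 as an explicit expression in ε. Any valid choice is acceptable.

N_0 = 13/ε

Suppose ε > 0. For m ≥ 1, |13/(m + 9) − 0| = 13/(m + 9) ≤ 13/m.
We need 13/m < ε, i.e. m > 13/ε.
Take N_0 = 13/ε. If m > N_0 then |13/(m + 9)| ≤ 13/m < ε.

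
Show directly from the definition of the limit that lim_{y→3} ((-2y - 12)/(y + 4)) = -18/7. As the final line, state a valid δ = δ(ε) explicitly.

Suppose ε > 0. We want δ > 0 with 0 < |y − 3| < δ ⇒ |(-2y - 12)/(y + 4) + 18/7| < ε.
Combining over a common denominator, (-2y - 12)/(y + 4) + 18/7 = [(-2y - 12)·7 − (-18)·(y + 4)] / [7·(y + 4)] = 4(y − 3) / (7(y + 4)).
So |(-2y - 12)/(y + 4) + 18/7| = 4|y − 3| / (7·|y + 4|).
Restrict δ ≤ 7/2. Then |y − 3| < 7/2 gives |y + 4| = |(y − 3) + 7| ≥ 7 − 7/2 = 7/2.
Hence |(-2y - 12)/(y + 4) + 18/7| < 4|y − 3|/(7·(7/2)) = (8/49)|y − 3|, which is < ε once |y − 3| < (49/8)ε.
Take δ = min(7/2, (49/8)ε). Then 0 < |y − 3| < δ forces both bounds, so |(-2y - 12)/(y + 4) + 18/7| < ε.

δ = min(7/2, (49/8)ε)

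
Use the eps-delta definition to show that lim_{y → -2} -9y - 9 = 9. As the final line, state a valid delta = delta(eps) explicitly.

Fix eps > 0. We need delta > 0 so that 0 < |y + 2| < delta implies |(-9y - 9) − 9| < eps.
|(-9y - 9) − 9| = |-9y - 18| = 9|y + 2|.
So 9|y + 2| < eps exactly when |y + 2| < eps/9.
Choosing delta = eps/9 gives |(-9y - 9) − 9| = 9|y + 2| < eps whenever |y + 2| < delta.

delta = eps/9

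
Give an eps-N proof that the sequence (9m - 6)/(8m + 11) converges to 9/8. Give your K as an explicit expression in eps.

K = (147/64)/eps

Let eps > 0 be given. For m ≥ 1, |(9m - 6)/(8m + 11) − (9/8)| = |-147|/(8(8m + 11)) = 147/(8(8m + 11)).
Since 8m + 11 ≥ 8m for m ≥ 1, this is ≤ 147/(8·8m) = (147/64)/m.
So |(9m - 6)/(8m + 11) − (9/8)| < eps whenever m > (147/64)/eps.
Take K = (147/64)/eps. If m > K then |(9m - 6)/(8m + 11) − (9/8)| ≤ (147/64)/m < eps.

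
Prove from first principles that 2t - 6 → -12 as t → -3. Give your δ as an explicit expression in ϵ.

δ = ϵ/2

Let ϵ > 0. We need δ > 0 so that 0 < |t + 3| < δ implies |(2t - 6) + 12| < ϵ.
|(2t - 6) + 12| = |2t + 6| = 2|t + 3|.
So 2|t + 3| < ϵ exactly when |t + 3| < ϵ/2.
Choosing δ = ϵ/2 gives |(2t - 6) + 12| = 2|t + 3| < ϵ whenever |t + 3| < δ.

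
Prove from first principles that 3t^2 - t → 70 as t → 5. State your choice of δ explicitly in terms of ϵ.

δ = min(1, ϵ/32)

Let ϵ > 0 be given. We want δ > 0 such that 0 < |t − 5| < δ implies |(3t^2 - t) − 70| < ϵ.
(3t^2 - t) − 70 = 3t^2 - t - 70 = (t − 5)(3t + 14).
So |(3t^2 - t) − 70| = |t − 5|·|3t + 14|.
Assume first that |t − 5| < 1, so |t| < 6. Then |3t + 14| ≤ 3·6 + 14 = 32.
Hence |(3t^2 - t) − 70| ≤ 32|t − 5| < ϵ provided |t − 5| < ϵ/32.
Choosing δ = min(1, ϵ/32) ensures both conditions, hence |(3t^2 - t) − 70| < ϵ.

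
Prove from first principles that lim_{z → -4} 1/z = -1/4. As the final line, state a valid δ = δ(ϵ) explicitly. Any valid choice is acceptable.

Let ϵ > 0. We seek δ > 0 such that 0 < |z + 4| < δ implies |1/z + 1/4| < ϵ.
|1/z + 1/4| = |-4 − z|/(4·|z|) = |z + 4|/(4|z|).
Restrict δ ≤ 2. Then |z + 4| < 2 gives |z| > 2, so 4|z| > 8.
Then |1/z + 1/4| < |z + 4|/8, which is < ϵ when |z + 4| < 8ϵ.
Take δ = min(2, 8ϵ). Then 0 < |z + 4| < δ gives both |z + 4| < 2 and |z + 4| < 8ϵ, so |1/z + 1/4| < ϵ.

δ = min(2, 8ϵ)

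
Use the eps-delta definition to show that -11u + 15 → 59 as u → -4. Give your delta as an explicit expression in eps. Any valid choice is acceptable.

delta = eps/11

Fix eps > 0. We need delta > 0 so that 0 < |u + 4| < delta implies |(-11u + 15) − 59| < eps.
Since (-11u + 15) − 59 = -11(u + 4), we have |(-11u + 15) − 59| = 11|u + 4|.
So 11|u + 4| < eps exactly when |u + 4| < eps/11.
Take delta = eps/11. If 0 < |u + 4| < delta then |(-11u + 15) − 59| = 11|u + 4| < 11·(eps/11) = eps.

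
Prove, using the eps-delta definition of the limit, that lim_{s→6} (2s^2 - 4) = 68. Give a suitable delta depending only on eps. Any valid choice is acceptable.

delta = min(2, eps/28)

Let eps > 0. We want delta > 0 such that 0 < |s − 6| < delta implies |(2s^2 - 4) − 68| < eps.
(2s^2 - 4) − 68 = 2s^2 - 72 = (s − 6)(2s + 12).
So |(2s^2 - 4) − 68| = |s − 6|·|2s + 12|.
Assume first that |s − 6| < 2, so |s| < 8. Then |2s + 12| ≤ 2·8 + 12 = 28.
Hence |(2s^2 - 4) − 68| ≤ 28|s − 6| < eps provided |s − 6| < eps/28.
Choosing delta = min(2, eps/28) ensures both conditions, hence |(2s^2 - 4) − 68| < eps.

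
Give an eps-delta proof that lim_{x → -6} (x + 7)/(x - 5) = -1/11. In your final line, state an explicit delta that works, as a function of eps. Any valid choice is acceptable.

Fix eps > 0. We want delta > 0 with 0 < |x + 6| < delta ⇒ |(x + 7)/(x - 5) + 1/11| < eps.
Combining over a common denominator, (x + 7)/(x - 5) + 1/11 = [(x + 7)·(-11) − 1·(x - 5)] / [(-11)·(x - 5)] = -12(x + 6) / ((-11)(x - 5)).
So |(x + 7)/(x - 5) + 1/11| = 12|x + 6| / (11·|x − 5|).
Require delta ≤ 11/2, so |x − 5| ≥ |-11| − |x + 6| > 11 − 11/2 = 11/2.
Hence |(x + 7)/(x - 5) + 1/11| < 12|x + 6|/(11·(11/2)) = (24/121)|x + 6|, which is < eps once |x + 6| < (121/24)eps.
Take delta = min(11/2, (121/24)eps). Then 0 < |x + 6| < delta forces both bounds, so |(x + 7)/(x - 5) + 1/11| < eps.

delta = min(11/2, (121/24)eps)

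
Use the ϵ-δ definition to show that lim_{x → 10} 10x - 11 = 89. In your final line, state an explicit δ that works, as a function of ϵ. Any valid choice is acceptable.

δ = ϵ/10

Suppose ϵ > 0. We need δ > 0 so that 0 < |x − 10| < δ implies |(10x - 11) − 89| < ϵ.
Since (10x - 11) − 89 = 10(x − 10), we have |(10x - 11) − 89| = 10|x − 10|.
So 10|x − 10| < ϵ exactly when |x − 10| < ϵ/10.
Take δ = ϵ/10. If 0 < |x − 10| < δ then |(10x - 11) − 89| = 10|x − 10| < 10·(ϵ/10) = ϵ.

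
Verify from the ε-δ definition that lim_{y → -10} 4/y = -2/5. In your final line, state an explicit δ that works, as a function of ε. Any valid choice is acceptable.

Let ε > 0 be given. We seek δ > 0 such that 0 < |y + 10| < δ implies |4/y + 2/5| < ε.
|4/y + 2/5| = 4·|-10 − y|/(10·|y|) = 4|y + 10|/(10|y|).
Restrict δ ≤ 5. Then |y + 10| < 5 gives |y| > 5, so 10|y| > 50.
Then |4/y + 2/5| < 4|y + 10|/50, which is < ε when |y + 10| < (25/2)ε.
Take δ = min(5, (25/2)ε). Then 0 < |y + 10| < δ gives both |y + 10| < 5 and |y + 10| < (25/2)ε, so |4/y + 2/5| < ε.

δ = min(5, (25/2)ε)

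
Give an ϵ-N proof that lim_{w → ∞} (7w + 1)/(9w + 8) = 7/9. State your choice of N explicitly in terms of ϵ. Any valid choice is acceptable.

Fix ϵ > 0. We seek N > 0 such that w > N implies |(7w + 1)/(9w + 8) − (7/9)| < ϵ.
(7w + 1)/(9w + 8) − (7/9) = (9(7w + 1) − 7(9w + 8)) / (9(9w + 8)) = -47/(9(9w + 8)).
For w > 0 we have 9w + 8 > 9w, so |(7w + 1)/(9w + 8) − (7/9)| = 47/(9(9w + 8)) < 47/(9·9w) = (47/81)/w.
Thus |(7w + 1)/(9w + 8) − (7/9)| < ϵ whenever w > (47/81)/ϵ.
Take N = (47/81)/ϵ. If w > N then |(7w + 1)/(9w + 8) − (7/9)| < (47/81)/w < ϵ.

N = (47/81)/ϵ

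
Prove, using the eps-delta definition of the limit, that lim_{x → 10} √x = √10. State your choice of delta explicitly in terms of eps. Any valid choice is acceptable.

delta = min(10, √10·eps)

Let eps > 0 be given. We want delta > 0 such that 0 < |x − 10| < delta implies |√x − √10| < eps.
Rationalise: √x − √10 = (x − 10)/(√x + √10), so |√x − √10| = |x − 10|/(√x + √10).
Restrict delta ≤ 10 so that |x − 10| < 10 forces x > 0, and then √x + √10 > √10.
Hence |√x − √10| < |x − 10|/√10, which is < eps once |x − 10| < √10·eps.
Take delta = min(10, √10·eps). If 0 < |x − 10| < delta then x > 0 and |√x − √10| < |x − 10|/√10 < eps.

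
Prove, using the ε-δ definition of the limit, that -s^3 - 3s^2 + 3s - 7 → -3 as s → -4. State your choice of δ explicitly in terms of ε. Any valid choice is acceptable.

Let ε > 0. We want δ > 0 such that 0 < |s + 4| < δ implies |(-s^3 - 3s^2 + 3s - 7) + 3| < ε.
(-s^3 - 3s^2 + 3s - 7) + 3 = -s^3 - 3s^2 + 3s - 4 = (s + 4)(-s^2 + s - 1).
So |(-s^3 - 3s^2 + 3s - 7) + 3| = |s + 4|·|-s^2 + s - 1|.
Require δ ≤ 1. Then |s + 4| < 1 gives |s| < 5, and by the triangle inequality |-s^2 + s - 1| ≤ 5^2 + 5 + 1 = 31.
Hence |(-s^3 - 3s^2 + 3s - 7) + 3| ≤ 31|s + 4| < ε provided |s + 4| < ε/31.
Take δ = min(1, ε/31). Then 0 < |s + 4| < δ gives both |s + 4| < 1 and |s + 4| < ε/31, so |(-s^3 - 3s^2 + 3s - 7) + 3| < ε.

δ = min(1, ε/31)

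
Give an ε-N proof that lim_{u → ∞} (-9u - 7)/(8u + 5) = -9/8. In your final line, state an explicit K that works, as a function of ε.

Fix ε > 0. We seek K > 0 such that u > K implies |(-9u - 7)/(8u + 5) + 9/8| < ε.
(-9u - 7)/(8u + 5) + 9/8 = (8(-9u - 7) − (-9)(8u + 5)) / (8(8u + 5)) = -11/(8(8u + 5)).
For u > 0 we have 8u + 5 > 8u, so |(-9u - 7)/(8u + 5) + 9/8| = 11/(8(8u + 5)) < 11/(8·8u) = (11/64)/u.
Thus |(-9u - 7)/(8u + 5) + 9/8| < ε whenever u > (11/64)/ε.
Take K = (11/64)/ε. If u > K then |(-9u - 7)/(8u + 5) + 9/8| < (11/64)/u < ε.

K = (11/64)/ε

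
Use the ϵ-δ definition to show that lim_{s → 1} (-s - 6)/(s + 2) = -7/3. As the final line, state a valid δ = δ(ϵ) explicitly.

δ = min(3/2, (9/8)ϵ)

Let ϵ > 0 be given. We want δ > 0 with 0 < |s − 1| < δ ⇒ |(-s - 6)/(s + 2) + 7/3| < ϵ.
Combining over a common denominator, (-s - 6)/(s + 2) + 7/3 = [(-s - 6)·3 − (-7)·(s + 2)] / [3·(s + 2)] = 4(s − 1) / (3(s + 2)).
So |(-s - 6)/(s + 2) + 7/3| = 4|s − 1| / (3·|s + 2|).
Restrict δ ≤ 3/2. Then |s − 1| < 3/2 gives |s + 2| = |(s − 1) + 3| ≥ 3 − 3/2 = 3/2.
Hence |(-s - 6)/(s + 2) + 7/3| < 4|s − 1|/(3·(3/2)) = (8/9)|s − 1|, which is < ϵ once |s − 1| < (9/8)ϵ.
Take δ = min(3/2, (9/8)ϵ). Then 0 < |s − 1| < δ forces both bounds, so |(-s - 6)/(s + 2) + 7/3| < ϵ.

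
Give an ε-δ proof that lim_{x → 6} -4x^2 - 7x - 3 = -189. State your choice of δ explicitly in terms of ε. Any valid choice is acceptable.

δ = min(1, ε/59)

Suppose ε > 0. We want δ > 0 such that 0 < |x − 6| < δ implies |(-4x^2 - 7x - 3) + 189| < ε.
(-4x^2 - 7x - 3) + 189 = -4x^2 - 7x + 186 = (x − 6)(-4x - 31).
So |(-4x^2 - 7x - 3) + 189| = |x − 6|·|-4x - 31|.
Require δ ≤ 1. Then |x − 6| < 1 gives |x| < 7, and by the triangle inequality |-4x - 31| ≤ 4·7 + 31 = 59.
Hence |(-4x^2 - 7x - 3) + 189| ≤ 59|x − 6| < ε provided |x − 6| < ε/59.
Choosing δ = min(1, ε/59) ensures both conditions, hence |(-4x^2 - 7x - 3) + 189| < ε.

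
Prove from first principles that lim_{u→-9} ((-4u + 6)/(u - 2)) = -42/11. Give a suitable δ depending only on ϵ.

δ = min(11/2, (121/4)ϵ)

Fix ϵ > 0. We want δ > 0 with 0 < |u + 9| < δ ⇒ |(-4u + 6)/(u - 2) + 42/11| < ϵ.
Combining over a common denominator, (-4u + 6)/(u - 2) + 42/11 = [(-4u + 6)·(-11) − 42·(u - 2)] / [(-11)·(u - 2)] = 2(u + 9) / ((-11)(u - 2)).
So |(-4u + 6)/(u - 2) + 42/11| = 2|u + 9| / (11·|u − 2|).
Restrict δ ≤ 11/2. Then |u + 9| < 11/2 gives |u − 2| = |(u + 9) + (-11)| ≥ 11 − 11/2 = 11/2.
Hence |(-4u + 6)/(u - 2) + 42/11| < 2|u + 9|/(11·(11/2)) = (4/121)|u + 9|, which is < ϵ once |u + 9| < (121/4)ϵ.
Take δ = min(11/2, (121/4)ϵ). Then 0 < |u + 9| < δ forces both bounds, so |(-4u + 6)/(u - 2) + 42/11| < ϵ.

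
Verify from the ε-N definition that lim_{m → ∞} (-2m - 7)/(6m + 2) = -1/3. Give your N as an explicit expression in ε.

N = (19/18)/ε

Suppose ε > 0. For m ≥ 1, |(-2m - 7)/(6m + 2) + 1/3| = |-38|/(6(6m + 2)) = 38/(6(6m + 2)).
Since 6m + 2 ≥ 6m for m ≥ 1, this is ≤ 38/(6·6m) = (19/18)/m.
So |(-2m - 7)/(6m + 2) + 1/3| < ε whenever m > (19/18)/ε.
Take N = (19/18)/ε. If m > N then |(-2m - 7)/(6m + 2) + 1/3| ≤ (19/18)/m < ε.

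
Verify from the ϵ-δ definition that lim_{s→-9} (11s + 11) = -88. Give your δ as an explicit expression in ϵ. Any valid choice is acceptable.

Let ϵ > 0 be given. We need δ > 0 so that 0 < |s + 9| < δ implies |(11s + 11) + 88| < ϵ.
Since (11s + 11) + 88 = 11(s + 9), we have |(11s + 11) + 88| = 11|s + 9|.
So 11|s + 9| < ϵ exactly when |s + 9| < ϵ/11.
Take δ = ϵ/11. If 0 < |s + 9| < δ then |(11s + 11) + 88| = 11|s + 9| < 11·(ϵ/11) = ϵ.

δ = ϵ/11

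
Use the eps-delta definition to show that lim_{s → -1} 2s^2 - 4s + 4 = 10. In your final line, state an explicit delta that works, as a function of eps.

delta = min(1, eps/10)

Let eps > 0. We want delta > 0 such that 0 < |s + 1| < delta implies |(2s^2 - 4s + 4) − 10| < eps.
(2s^2 - 4s + 4) − 10 = 2s^2 - 4s - 6 = (s + 1)(2s - 6).
So |(2s^2 - 4s + 4) − 10| = |s + 1|·|2s - 6|.
Assume first that |s + 1| < 1, so |s| < 2. Then |2s - 6| ≤ 2·2 + 6 = 10.
Hence |(2s^2 - 4s + 4) − 10| ≤ 10|s + 1| < eps provided |s + 1| < eps/10.
Take delta = min(1, eps/10). Then 0 < |s + 1| < delta gives both |s + 1| < 1 and |s + 1| < eps/10, so |(2s^2 - 4s + 4) − 10| < eps.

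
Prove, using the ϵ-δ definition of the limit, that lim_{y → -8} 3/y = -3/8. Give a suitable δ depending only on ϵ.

Let ϵ > 0 be given. We seek δ > 0 such that 0 < |y + 8| < δ implies |3/y + 3/8| < ϵ.
|3/y + 3/8| = 3·|-8 − y|/(8·|y|) = 3|y + 8|/(8|y|).
Restrict δ ≤ 4. Then |y + 8| < 4 gives |y| > 4, so 8|y| > 32.
Then |3/y + 3/8| < 3|y + 8|/32, which is < ϵ when |y + 8| < (32/3)ϵ.
Take δ = min(4, (32/3)ϵ). Then 0 < |y + 8| < δ gives both |y + 8| < 4 and |y + 8| < (32/3)ϵ, so |3/y + 3/8| < ϵ.

δ = min(4, (32/3)ϵ)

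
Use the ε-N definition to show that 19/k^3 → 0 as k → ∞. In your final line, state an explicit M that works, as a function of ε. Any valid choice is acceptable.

Fix ε > 0. For k ≥ 1, |19/k^3 − 0| = 19/k^3.
19/k^3 < ε ⇔ k^3 > 19/ε ⇔ k > (19/ε)^{1/3}.
Take M = (19/ε)^{1/3}. Then k > M implies 19/k^3 < ε.

M = (19/ε)^{1/3}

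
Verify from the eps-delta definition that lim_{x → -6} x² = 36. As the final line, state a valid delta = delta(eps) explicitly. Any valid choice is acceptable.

delta = min(2, eps/14)

Let eps > 0. We seek delta > 0 with 0 < |x + 6| < delta ⇒ |x² − 36| < eps.
Factor: x² − 36 = (x + 6)(x - 6), so |x² − 36| = |x + 6|·|x - 6|.
Restrict delta ≤ 2. Then |x + 6| < 2 gives |x| < 8, so by the triangle inequality |x - 6| ≤ 8 + 6 = 14.
Hence |x² − 36| ≤ 14|x + 6|, which is < eps once |x + 6| < eps/14.
Take delta = min(2, eps/14). If 0 < |x + 6| < delta then both bounds hold and |x² − 36| ≤ 14|x + 6| < 14·(eps/14) = eps.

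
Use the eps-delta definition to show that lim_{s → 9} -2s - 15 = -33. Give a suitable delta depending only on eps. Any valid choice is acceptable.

delta = eps/2

Suppose eps > 0. We need delta > 0 so that 0 < |s − 9| < delta implies |(-2s - 15) + 33| < eps.
Since (-2s - 15) + 33 = -2(s − 9), we have |(-2s - 15) + 33| = 2|s − 9|.
So 2|s − 9| < eps exactly when |s − 9| < eps/2.
Take delta = eps/2. If 0 < |s − 9| < delta then |(-2s - 15) + 33| = 2|s − 9| < 2·(eps/2) = eps.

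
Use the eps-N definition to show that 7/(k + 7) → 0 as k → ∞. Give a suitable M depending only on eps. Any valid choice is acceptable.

Let eps > 0. For k ≥ 1, |7/(k + 7) − 0| = 7/(k + 7) ≤ 7/k.
We need 7/k < eps, i.e. k > 7/eps.
Take M = 7/eps. If k > M then |7/(k + 7)| ≤ 7/k < eps.

M = 7/eps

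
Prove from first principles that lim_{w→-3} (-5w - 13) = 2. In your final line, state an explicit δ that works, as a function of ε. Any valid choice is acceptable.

Fix ε > 0. We need δ > 0 so that 0 < |w + 3| < δ implies |(-5w - 13) − 2| < ε.
Since (-5w - 13) − 2 = -5(w + 3), we have |(-5w - 13) − 2| = 5|w + 3|.
So 5|w + 3| < ε exactly when |w + 3| < ε/5.
Take δ = ε/5. If 0 < |w + 3| < δ then |(-5w - 13) − 2| = 5|w + 3| < 5·(ε/5) = ε.

δ = ε/5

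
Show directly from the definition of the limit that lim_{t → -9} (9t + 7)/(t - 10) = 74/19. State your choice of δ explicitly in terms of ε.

δ = min(19/2, (361/194)ε)

Let ε > 0. We want δ > 0 with 0 < |t + 9| < δ ⇒ |(9t + 7)/(t - 10) − (74/19)| < ε.
Combining over a common denominator, (9t + 7)/(t - 10) − (74/19) = [(9t + 7)·(-19) − (-74)·(t - 10)] / [(-19)·(t - 10)] = -97(t + 9) / ((-19)(t - 10)).
So |(9t + 7)/(t - 10) − (74/19)| = 97|t + 9| / (19·|t − 10|).
Require δ ≤ 19/2, so |t − 10| ≥ |-19| − |t + 9| > 19 − 19/2 = 19/2.
Hence |(9t + 7)/(t - 10) − (74/19)| < 97|t + 9|/(19·(19/2)) = (194/361)|t + 9|, which is < ε once |t + 9| < (361/194)ε.
Take δ = min(19/2, (361/194)ε). Then 0 < |t + 9| < δ forces both bounds, so |(9t + 7)/(t - 10) − (74/19)| < ε.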